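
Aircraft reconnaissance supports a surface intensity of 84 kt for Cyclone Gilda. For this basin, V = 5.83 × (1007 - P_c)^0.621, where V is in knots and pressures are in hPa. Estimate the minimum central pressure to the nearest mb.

934 mb

ΔP = (V / 5.83)^(1/0.621) = (84/5.83)^1.610.
84/5.83 = 14.408; 14.408^1.610 ≈ 73.40 mb.
P_c = 1007 − 73.40 = 933.60 ≈ 934 mb.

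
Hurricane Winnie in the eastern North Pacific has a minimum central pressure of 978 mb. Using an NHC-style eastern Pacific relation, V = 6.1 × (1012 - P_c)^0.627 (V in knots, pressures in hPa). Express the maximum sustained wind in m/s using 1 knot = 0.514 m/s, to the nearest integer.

ΔP = 1012 − 978 = 34 mb.
V ≈ 6.1 × 34^0.627 = 6.1 × 9.125 ≈ 55.663 kt.
55.663 × 0.514 ≈ 28.61 m/s → 29 m/s.

29 m/s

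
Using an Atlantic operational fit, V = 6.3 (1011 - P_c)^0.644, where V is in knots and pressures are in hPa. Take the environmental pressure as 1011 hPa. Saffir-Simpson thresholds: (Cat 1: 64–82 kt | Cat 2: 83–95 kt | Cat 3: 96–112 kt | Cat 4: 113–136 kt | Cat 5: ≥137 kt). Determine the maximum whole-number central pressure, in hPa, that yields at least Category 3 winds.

942 hPa

Category 3 begins at V = 96 kt.
Required ΔP = (96/6.3)^(1/0.644) = 15.238^1.553 ≈ 68.68 hPa.
P_c ≤ 1011 − 68.68 = 942.32, so the highest integer P_c is 942 hPa.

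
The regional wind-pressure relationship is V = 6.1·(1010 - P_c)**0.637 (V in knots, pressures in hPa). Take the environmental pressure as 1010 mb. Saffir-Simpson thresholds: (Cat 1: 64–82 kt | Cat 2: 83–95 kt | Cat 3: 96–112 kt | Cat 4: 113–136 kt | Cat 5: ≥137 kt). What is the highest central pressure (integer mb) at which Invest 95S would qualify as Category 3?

934 mb

Category 3 begins at V = 96 kt.
Required ΔP = (96/6.1)^(1/0.637) = 15.738^1.570 ≈ 75.69 mb.
P_c ≤ 1010 − 75.69 = 934.31, so the highest integer P_c is 934 mb.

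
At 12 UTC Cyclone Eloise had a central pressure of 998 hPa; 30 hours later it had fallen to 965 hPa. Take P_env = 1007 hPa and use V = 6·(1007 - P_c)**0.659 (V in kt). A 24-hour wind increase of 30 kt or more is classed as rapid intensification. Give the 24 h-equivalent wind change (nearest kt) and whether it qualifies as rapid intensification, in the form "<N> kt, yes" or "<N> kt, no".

V₁: ΔP = 9, V ≈ 6 × 9^0.659 ≈ 25.53 kt.
V₂: ΔP = 42, V ≈ 6 × 42^0.659 ≈ 70.45 kt.
ΔV over 30 h = 44.92 kt → 24 h equivalent = 44.92 × 24/30 ≈ 35.94 kt.
36 kt ≥ 30 kt ⇒ rapid intensification.

36 kt, yes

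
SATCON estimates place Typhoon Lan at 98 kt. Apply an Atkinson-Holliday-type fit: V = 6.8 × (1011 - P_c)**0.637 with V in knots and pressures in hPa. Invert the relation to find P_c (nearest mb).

ΔP = (V / 6.8)^(1/0.637) = (98/6.8)^1.570.
98/6.8 = 14.412; 14.412^1.570 ≈ 65.92 mb.
P_c = 1011 − 65.92 = 945.08 ≈ 945 mb.

945 mb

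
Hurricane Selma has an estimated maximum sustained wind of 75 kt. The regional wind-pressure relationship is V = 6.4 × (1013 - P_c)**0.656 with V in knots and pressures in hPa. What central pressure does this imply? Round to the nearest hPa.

970 hPa

ΔP = (V / 6.4)^(1/0.656) = (75/6.4)^1.524.
75/6.4 = 11.719; 11.719^1.524 ≈ 42.60 hPa.
P_c = 1013 − 42.60 = 970.40 ≈ 970 hPa.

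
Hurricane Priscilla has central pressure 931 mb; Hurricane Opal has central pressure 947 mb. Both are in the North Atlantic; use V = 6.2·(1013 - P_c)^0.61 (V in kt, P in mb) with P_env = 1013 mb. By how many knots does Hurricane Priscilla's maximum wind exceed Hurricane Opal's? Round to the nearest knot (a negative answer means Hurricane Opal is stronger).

Hurricane Priscilla: ΔP = 82; V ≈ 6.2 × 82^0.61 ≈ 91.16 kt.
Hurricane Opal: ΔP = 66; V ≈ 6.2 × 66^0.61 ≈ 79.86 kt.
Difference ≈ 91.16 − 79.86 = 11.30 → 11 kt.

11 kt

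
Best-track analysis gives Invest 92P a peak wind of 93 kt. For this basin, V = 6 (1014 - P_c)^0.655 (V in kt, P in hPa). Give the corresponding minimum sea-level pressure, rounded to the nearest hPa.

ΔP = (V / 6)^(1/0.655) = (93/6)^1.527.
93/6 = 15.500; 15.500^1.527 ≈ 65.66 hPa.
P_c = 1014 − 65.66 = 948.34 ≈ 948 hPa.

948 hPa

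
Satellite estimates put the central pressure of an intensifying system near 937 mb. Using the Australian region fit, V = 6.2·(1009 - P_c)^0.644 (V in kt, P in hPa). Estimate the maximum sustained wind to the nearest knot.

ΔP = 1009 − 937 = 72 mb.
72^0.644 ≈ 15.708.
V ≈ 6.2 × 15.708 ≈ 97.4 kt.

97 kt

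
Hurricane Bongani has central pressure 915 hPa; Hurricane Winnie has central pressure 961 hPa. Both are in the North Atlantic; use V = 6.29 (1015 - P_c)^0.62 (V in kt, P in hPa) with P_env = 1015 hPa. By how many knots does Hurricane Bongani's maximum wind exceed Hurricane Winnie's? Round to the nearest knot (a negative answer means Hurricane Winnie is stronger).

35 kt

Hurricane Bongani: ΔP = 100; V ≈ 6.29 × 100^0.62 ≈ 109.31 kt.
Hurricane Winnie: ΔP = 54; V ≈ 6.29 × 54^0.62 ≈ 74.60 kt.
Difference ≈ 109.31 − 74.60 = 34.71 → 35 kt.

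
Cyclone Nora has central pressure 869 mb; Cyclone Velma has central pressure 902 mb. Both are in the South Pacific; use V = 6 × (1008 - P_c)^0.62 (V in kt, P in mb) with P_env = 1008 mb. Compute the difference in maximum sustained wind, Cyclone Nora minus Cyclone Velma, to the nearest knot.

20 kt

Cyclone Nora: ΔP = 139; V ≈ 6 × 139^0.62 ≈ 127.89 kt.
Cyclone Velma: ΔP = 106; V ≈ 6 × 106^0.62 ≈ 108.10 kt.
Difference ≈ 127.89 − 108.10 = 19.79 → 20 kt.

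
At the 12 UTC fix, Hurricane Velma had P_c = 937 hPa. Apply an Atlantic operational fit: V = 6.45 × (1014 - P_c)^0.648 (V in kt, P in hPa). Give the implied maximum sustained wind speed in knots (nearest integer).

ΔP = 1014 − 937 = 77 hPa.
77^0.648 ≈ 16.690.
V ≈ 6.45 × 16.690 ≈ 107.6 kt.

108 kt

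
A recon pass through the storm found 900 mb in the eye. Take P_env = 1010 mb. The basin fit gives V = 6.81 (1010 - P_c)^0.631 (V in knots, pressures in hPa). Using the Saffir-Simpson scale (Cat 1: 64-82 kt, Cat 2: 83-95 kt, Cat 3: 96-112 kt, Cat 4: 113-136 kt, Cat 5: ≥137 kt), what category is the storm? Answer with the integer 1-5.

ΔP = 1010 − 900 = 110 mb.
V ≈ 6.81 × 110^0.631 = 6.81 × 19.41 ≈ 132 kt.
132 kt falls in the Category 4 band.

4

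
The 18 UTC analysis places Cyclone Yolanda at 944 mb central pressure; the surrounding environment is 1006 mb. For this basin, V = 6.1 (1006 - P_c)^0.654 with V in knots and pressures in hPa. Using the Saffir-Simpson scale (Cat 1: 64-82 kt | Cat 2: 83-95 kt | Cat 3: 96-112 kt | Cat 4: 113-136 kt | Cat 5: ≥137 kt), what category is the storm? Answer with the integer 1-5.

2

ΔP = 1006 − 944 = 62 mb.
V ≈ 6.1 × 62^0.654 = 6.1 × 14.87 ≈ 91 kt.
91 kt falls in the Category 2 band.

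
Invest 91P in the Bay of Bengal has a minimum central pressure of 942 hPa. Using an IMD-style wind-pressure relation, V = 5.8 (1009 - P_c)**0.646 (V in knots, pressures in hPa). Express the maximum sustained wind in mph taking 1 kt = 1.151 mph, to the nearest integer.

101 mph

ΔP = 1009 − 942 = 67 hPa.
V ≈ 5.8 × 67^0.646 = 5.8 × 15.123 ≈ 87.715 kt.
87.715 × 1.151 ≈ 100.96 mph → 101 mph.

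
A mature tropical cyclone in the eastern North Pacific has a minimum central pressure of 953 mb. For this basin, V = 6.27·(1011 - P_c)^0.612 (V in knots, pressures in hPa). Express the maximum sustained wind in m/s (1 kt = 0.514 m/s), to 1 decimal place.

38.7 m/s

ΔP = 1011 − 953 = 58 mb.
V ≈ 6.27 × 58^0.612 = 6.27 × 12.001 ≈ 75.246 kt.
75.246 × 0.514 ≈ 38.68 m/s → 38.7 m/s.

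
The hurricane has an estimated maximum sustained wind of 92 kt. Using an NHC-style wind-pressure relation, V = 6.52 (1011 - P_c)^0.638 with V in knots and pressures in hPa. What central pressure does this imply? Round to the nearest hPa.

948 hPa

ΔP = (V / 6.52)^(1/0.638) = (92/6.52)^1.567.
92/6.52 = 14.110; 14.110^1.567 ≈ 63.36 hPa.
P_c = 1011 − 63.36 = 947.64 ≈ 948 hPa.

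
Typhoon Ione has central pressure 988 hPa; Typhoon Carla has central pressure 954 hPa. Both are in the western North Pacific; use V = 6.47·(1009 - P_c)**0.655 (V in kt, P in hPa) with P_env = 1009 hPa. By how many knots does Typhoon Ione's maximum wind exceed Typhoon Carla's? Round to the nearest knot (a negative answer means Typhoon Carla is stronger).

-42 kt

Typhoon Ione: ΔP = 21; V ≈ 6.47 × 21^0.655 ≈ 47.53 kt.
Typhoon Carla: ΔP = 55; V ≈ 6.47 × 55^0.655 ≈ 89.30 kt.
Difference ≈ 47.53 − 89.30 = -41.77 → -42 kt.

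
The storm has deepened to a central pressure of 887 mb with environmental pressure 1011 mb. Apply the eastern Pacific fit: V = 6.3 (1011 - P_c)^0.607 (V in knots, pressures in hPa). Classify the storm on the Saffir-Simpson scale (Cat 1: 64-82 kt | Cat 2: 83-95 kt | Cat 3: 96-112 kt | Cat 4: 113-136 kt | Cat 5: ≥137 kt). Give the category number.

ΔP = 1011 − 887 = 124 mb.
V ≈ 6.3 × 124^0.607 = 6.3 × 18.65 ≈ 118 kt.
118 kt falls in the Category 4 band.

4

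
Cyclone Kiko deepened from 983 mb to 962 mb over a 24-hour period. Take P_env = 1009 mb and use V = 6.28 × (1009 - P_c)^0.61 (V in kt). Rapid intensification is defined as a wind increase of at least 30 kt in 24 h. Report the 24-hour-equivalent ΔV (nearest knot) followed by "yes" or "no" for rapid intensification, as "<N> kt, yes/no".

V₁: ΔP = 26, V ≈ 6.28 × 26^0.61 ≈ 45.82 kt.
V₂: ΔP = 47, V ≈ 6.28 × 47^0.61 ≈ 65.76 kt.
ΔV over 24 h = 19.94 kt → 24 h equivalent = 19.94 × 24/24 ≈ 19.94 kt.
20 kt < 30 kt ⇒ not rapid intensification.

20 kt, no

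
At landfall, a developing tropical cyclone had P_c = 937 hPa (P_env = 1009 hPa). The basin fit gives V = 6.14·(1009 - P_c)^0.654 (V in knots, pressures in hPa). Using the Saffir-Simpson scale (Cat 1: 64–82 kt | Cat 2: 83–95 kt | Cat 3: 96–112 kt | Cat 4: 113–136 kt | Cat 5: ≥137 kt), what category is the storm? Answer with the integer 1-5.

ΔP = 1009 − 937 = 72 hPa.
V ≈ 6.14 × 72^0.654 = 6.14 × 16.39 ≈ 101 kt.
101 kt falls in the Category 3 band.

3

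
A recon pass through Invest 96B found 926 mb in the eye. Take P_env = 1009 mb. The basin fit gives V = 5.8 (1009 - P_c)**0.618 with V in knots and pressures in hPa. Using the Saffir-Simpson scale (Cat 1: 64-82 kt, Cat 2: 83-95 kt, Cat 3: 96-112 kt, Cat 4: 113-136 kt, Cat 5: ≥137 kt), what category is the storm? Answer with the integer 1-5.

ΔP = 1009 − 926 = 83 mb.
V ≈ 5.8 × 83^0.618 = 5.8 × 15.35 ≈ 89 kt.
89 kt falls in the Category 2 band.

2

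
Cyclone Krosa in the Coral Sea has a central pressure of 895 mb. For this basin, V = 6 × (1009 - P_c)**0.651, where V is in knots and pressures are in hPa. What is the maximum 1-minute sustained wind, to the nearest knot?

ΔP = 1009 − 895 = 114 mb.
114^0.651 ≈ 21.830.
V ≈ 6 × 21.830 ≈ 131.0 kt.

131 kt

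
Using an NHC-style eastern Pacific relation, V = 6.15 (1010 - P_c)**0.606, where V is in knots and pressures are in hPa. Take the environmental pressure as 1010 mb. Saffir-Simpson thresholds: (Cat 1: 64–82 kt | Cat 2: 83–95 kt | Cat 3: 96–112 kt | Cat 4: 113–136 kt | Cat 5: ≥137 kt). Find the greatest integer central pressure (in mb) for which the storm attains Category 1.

Category 1 begins at V = 64 kt.
Required ΔP = (64/6.15)^(1/0.606) = 10.407^1.650 ≈ 47.72 mb.
P_c ≤ 1010 − 47.72 = 962.28, so the highest integer P_c is 962 mb.

962 mb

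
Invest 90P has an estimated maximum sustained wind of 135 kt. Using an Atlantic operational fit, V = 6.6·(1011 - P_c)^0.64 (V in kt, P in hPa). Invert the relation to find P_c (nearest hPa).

899 hPa

ΔP = (V / 6.6)^(1/0.64) = (135/6.6)^1.562.
135/6.6 = 20.455; 20.455^1.562 ≈ 111.71 hPa.
P_c = 1011 − 111.71 = 899.29 ≈ 899 hPa.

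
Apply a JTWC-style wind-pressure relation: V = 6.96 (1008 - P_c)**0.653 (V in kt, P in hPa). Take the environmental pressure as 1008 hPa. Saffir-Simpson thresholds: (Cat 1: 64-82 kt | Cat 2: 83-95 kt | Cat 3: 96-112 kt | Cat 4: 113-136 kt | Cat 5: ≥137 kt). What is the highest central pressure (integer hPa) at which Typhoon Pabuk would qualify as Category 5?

Category 5 begins at V = 137 kt.
Required ΔP = (137/6.96)^(1/0.653) = 19.684^1.531 ≈ 95.89 hPa.
P_c ≤ 1008 − 95.89 = 912.11, so the highest integer P_c is 912 hPa.

912 hPa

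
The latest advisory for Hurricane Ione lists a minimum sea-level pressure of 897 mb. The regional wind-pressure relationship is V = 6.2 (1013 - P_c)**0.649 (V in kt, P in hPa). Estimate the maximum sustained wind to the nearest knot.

ΔP = 1013 − 897 = 116 mb.
116^0.649 ≈ 21.869.
V ≈ 6.2 × 21.869 ≈ 135.6 kt.

136 kt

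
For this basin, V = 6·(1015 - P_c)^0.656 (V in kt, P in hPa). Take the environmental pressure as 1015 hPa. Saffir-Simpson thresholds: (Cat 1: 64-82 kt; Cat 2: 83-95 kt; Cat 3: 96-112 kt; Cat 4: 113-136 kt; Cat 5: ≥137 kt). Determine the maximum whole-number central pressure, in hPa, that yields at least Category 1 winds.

978 hPa

Category 1 begins at V = 64 kt.
Required ΔP = (64/6)^(1/0.656) = 10.667^1.524 ≈ 36.91 hPa.
P_c ≤ 1015 − 36.91 = 978.09, so the highest integer P_c is 978 hPa.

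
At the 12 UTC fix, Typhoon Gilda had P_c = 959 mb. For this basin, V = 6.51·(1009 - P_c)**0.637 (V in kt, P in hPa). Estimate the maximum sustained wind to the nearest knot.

ΔP = 1009 − 959 = 50 mb.
50^0.637 ≈ 12.085.
V ≈ 6.51 × 12.085 ≈ 78.7 kt.

79 kt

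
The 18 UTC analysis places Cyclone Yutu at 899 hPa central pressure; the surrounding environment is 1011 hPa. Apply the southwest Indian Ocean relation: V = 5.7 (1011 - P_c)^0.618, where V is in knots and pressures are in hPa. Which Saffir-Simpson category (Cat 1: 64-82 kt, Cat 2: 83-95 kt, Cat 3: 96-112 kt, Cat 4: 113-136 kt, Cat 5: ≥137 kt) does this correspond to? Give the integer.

ΔP = 1011 − 899 = 112 hPa.
V ≈ 5.7 × 112^0.618 = 5.7 × 18.47 ≈ 105 kt.
105 kt falls in the Category 3 band.

3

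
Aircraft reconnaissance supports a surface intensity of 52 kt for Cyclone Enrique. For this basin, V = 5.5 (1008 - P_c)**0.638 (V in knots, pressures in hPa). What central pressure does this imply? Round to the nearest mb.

ΔP = (V / 5.5)^(1/0.638) = (52/5.5)^1.567.
52/5.5 = 9.455; 9.455^1.567 ≈ 33.82 mb.
P_c = 1008 − 33.82 = 974.18 ≈ 974 mb.

974 mb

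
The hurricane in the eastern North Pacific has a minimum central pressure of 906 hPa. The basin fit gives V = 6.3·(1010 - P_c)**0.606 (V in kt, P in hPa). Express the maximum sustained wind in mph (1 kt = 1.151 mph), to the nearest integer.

121 mph

ΔP = 1010 − 906 = 104 hPa.
V ≈ 6.3 × 104^0.606 = 6.3 × 16.685 ≈ 105.115 kt.
105.115 × 1.151 ≈ 120.99 mph → 121 mph.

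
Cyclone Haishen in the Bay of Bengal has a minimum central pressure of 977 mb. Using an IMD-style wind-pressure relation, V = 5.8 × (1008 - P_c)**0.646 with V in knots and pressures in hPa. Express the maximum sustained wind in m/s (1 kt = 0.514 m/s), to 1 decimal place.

ΔP = 1008 − 977 = 31 mb.
V ≈ 5.8 × 31^0.646 = 5.8 × 9.192 ≈ 53.315 kt.
53.315 × 0.514 ≈ 27.40 m/s → 27.4 m/s.

27.4 m/s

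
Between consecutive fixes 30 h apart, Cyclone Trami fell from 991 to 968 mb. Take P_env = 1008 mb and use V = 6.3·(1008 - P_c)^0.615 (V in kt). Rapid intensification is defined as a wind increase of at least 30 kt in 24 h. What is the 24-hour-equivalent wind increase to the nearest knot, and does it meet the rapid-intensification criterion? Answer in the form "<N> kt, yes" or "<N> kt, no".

V₁: ΔP = 17, V ≈ 6.3 × 17^0.615 ≈ 35.98 kt.
V₂: ΔP = 40, V ≈ 6.3 × 40^0.615 ≈ 60.90 kt.
ΔV over 30 h = 24.92 kt → 24 h equivalent = 24.92 × 24/30 ≈ 19.94 kt.
20 kt < 30 kt ⇒ not rapid intensification.

20 kt, no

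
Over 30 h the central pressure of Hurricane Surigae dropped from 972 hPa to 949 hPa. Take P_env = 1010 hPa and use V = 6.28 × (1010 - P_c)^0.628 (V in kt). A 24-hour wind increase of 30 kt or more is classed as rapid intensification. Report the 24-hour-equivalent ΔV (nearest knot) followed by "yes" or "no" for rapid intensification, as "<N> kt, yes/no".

V₁: ΔP = 38, V ≈ 6.28 × 38^0.628 ≈ 61.67 kt.
V₂: ΔP = 61, V ≈ 6.28 × 61^0.628 ≈ 83.01 kt.
ΔV over 30 h = 21.34 kt → 24 h equivalent = 21.34 × 24/30 ≈ 17.07 kt.
17 kt < 30 kt ⇒ not rapid intensification.

17 kt, no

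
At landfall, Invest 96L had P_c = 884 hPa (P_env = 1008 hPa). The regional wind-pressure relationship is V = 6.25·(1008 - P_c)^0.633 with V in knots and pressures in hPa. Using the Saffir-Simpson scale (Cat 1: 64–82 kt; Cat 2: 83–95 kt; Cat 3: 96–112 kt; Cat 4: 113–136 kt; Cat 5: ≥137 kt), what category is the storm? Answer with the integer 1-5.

ΔP = 1008 − 884 = 124 hPa.
V ≈ 6.25 × 124^0.633 = 6.25 × 21.14 ≈ 132 kt.
132 kt falls in the Category 4 band.

4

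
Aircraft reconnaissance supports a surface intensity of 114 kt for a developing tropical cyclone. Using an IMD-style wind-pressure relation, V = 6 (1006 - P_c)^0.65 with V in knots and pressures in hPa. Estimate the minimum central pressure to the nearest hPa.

913 hPa

ΔP = (V / 6)^(1/0.65) = (114/6)^1.538.
114/6 = 19.000; 19.000^1.538 ≈ 92.75 hPa.
P_c = 1006 − 92.75 = 913.25 ≈ 913 hPa.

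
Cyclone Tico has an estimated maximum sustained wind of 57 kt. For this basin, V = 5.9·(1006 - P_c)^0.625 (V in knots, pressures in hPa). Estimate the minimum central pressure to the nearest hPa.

968 hPa

ΔP = (V / 5.9)^(1/0.625) = (57/5.9)^1.600.
57/5.9 = 9.661; 9.661^1.600 ≈ 37.67 hPa.
P_c = 1006 − 37.67 = 968.33 ≈ 968 hPa.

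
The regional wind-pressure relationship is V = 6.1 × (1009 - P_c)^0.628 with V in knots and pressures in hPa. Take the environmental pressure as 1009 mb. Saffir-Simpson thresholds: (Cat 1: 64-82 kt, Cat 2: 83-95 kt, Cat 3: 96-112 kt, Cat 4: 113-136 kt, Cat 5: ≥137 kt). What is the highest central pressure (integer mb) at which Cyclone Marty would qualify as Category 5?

Category 5 begins at V = 137 kt.
Required ΔP = (137/6.1)^(1/0.628) = 22.459^1.592 ≈ 141.87 mb.
P_c ≤ 1009 − 141.87 = 867.13, so the highest integer P_c is 867 mb.

867 mb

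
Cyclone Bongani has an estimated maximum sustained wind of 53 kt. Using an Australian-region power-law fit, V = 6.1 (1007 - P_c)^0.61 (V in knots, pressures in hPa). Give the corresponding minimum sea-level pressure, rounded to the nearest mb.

ΔP = (V / 6.1)^(1/0.61) = (53/6.1)^1.639.
53/6.1 = 8.689; 8.689^1.639 ≈ 34.61 mb.
P_c = 1007 − 34.61 = 972.39 ≈ 972 mb.

972 mb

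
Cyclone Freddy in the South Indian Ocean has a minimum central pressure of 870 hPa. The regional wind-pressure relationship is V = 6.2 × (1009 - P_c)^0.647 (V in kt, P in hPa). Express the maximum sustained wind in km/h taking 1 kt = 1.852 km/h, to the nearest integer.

280 km/h

ΔP = 1009 − 870 = 139 hPa.
V ≈ 6.2 × 139^0.647 = 6.2 × 24.352 ≈ 150.981 kt.
150.981 × 1.852 ≈ 279.62 km/h → 280 km/h.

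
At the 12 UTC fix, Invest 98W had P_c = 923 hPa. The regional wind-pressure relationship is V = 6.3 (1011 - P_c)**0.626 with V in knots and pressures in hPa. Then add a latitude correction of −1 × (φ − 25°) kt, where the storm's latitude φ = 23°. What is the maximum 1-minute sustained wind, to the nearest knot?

106 kt

ΔP = 1011 − 923 = 88 hPa.
88^0.626 ≈ 16.491.
V ≈ 6.3 × 16.491 ≈ 103.9 kt.
Latitude correction: −1 × (23 − 25) = 2 kt.
Corrected V ≈ 105.9 kt → 106 kt.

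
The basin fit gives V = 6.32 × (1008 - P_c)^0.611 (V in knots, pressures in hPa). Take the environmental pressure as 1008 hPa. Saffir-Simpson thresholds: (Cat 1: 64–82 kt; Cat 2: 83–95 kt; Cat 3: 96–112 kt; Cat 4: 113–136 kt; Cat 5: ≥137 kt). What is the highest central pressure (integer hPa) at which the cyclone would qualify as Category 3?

922 hPa

Category 3 begins at V = 96 kt.
Required ΔP = (96/6.32)^(1/0.611) = 15.190^1.637 ≈ 85.86 hPa.
P_c ≤ 1008 − 85.86 = 922.14, so the highest integer P_c is 922 hPa.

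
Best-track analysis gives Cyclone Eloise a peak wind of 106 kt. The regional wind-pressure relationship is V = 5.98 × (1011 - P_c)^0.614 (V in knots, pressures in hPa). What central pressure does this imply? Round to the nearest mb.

903 mb

ΔP = (V / 5.98)^(1/0.614) = (106/5.98)^1.629.
106/5.98 = 17.726; 17.726^1.629 ≈ 108.03 mb.
P_c = 1011 − 108.03 = 902.97 ≈ 903 mb.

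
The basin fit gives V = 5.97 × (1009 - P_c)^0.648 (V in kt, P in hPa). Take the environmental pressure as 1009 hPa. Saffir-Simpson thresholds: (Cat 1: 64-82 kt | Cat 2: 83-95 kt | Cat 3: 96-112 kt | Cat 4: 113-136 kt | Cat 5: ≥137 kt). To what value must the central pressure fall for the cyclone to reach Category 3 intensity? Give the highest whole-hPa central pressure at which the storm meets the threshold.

Category 3 begins at V = 96 kt.
Required ΔP = (96/5.97)^(1/0.648) = 16.080^1.543 ≈ 72.71 hPa.
P_c ≤ 1009 − 72.71 = 936.29, so the highest integer P_c is 936 hPa.

936 hPa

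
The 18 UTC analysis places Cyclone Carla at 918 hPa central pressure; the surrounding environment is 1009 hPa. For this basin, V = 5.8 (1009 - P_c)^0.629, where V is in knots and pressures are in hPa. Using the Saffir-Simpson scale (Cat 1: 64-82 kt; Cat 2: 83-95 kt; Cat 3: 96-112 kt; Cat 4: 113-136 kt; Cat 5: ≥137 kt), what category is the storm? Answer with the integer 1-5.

3

ΔP = 1009 − 918 = 91 hPa.
V ≈ 5.8 × 91^0.629 = 5.8 × 17.07 ≈ 99 kt.
99 kt falls in the Category 3 band.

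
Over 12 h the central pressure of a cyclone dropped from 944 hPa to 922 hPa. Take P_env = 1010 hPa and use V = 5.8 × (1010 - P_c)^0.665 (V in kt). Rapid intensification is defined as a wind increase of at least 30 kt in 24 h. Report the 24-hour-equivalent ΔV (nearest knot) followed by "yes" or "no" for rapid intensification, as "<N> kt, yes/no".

40 kt, yes

V₁: ΔP = 66, V ≈ 5.8 × 66^0.665 ≈ 94.06 kt.
V₂: ΔP = 88, V ≈ 5.8 × 88^0.665 ≈ 113.90 kt.
ΔV over 12 h = 19.84 kt → 24 h equivalent = 19.84 × 24/12 ≈ 39.68 kt.
40 kt ≥ 30 kt ⇒ rapid intensification.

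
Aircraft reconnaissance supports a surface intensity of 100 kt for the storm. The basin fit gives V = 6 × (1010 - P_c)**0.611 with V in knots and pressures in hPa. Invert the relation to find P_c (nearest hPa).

910 hPa

ΔP = (V / 6)^(1/0.611) = (100/6)^1.637.
100/6 = 16.667; 16.667^1.637 ≈ 99.94 hPa.
P_c = 1010 − 99.94 = 910.06 ≈ 910 hPa.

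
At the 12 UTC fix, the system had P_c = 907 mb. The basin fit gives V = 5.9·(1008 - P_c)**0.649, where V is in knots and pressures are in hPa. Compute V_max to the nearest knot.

118 kt

ΔP = 1008 − 907 = 101 mb.
101^0.649 ≈ 19.990.
V ≈ 5.9 × 19.990 ≈ 117.9 kt.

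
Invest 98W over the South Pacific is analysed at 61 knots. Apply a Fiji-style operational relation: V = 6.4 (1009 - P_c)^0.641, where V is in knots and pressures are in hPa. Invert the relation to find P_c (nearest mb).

975 mb

ΔP = (V / 6.4)^(1/0.641) = (61/6.4)^1.560.
61/6.4 = 9.531; 9.531^1.560 ≈ 33.69 mb.
P_c = 1009 − 33.69 = 975.31 ≈ 975 mb.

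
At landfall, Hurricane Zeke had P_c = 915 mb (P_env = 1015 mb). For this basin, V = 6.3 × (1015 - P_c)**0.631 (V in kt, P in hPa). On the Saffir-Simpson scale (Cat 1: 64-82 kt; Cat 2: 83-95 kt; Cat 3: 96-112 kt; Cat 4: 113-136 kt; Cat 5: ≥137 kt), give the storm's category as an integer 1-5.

ΔP = 1015 − 915 = 100 mb.
V ≈ 6.3 × 100^0.631 = 6.3 × 18.28 ≈ 115 kt.
115 kt falls in the Category 4 band.

4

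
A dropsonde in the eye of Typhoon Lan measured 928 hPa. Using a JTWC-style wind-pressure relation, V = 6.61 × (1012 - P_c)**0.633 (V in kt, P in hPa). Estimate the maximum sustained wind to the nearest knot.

109 kt

ΔP = 1012 − 928 = 84 hPa.
84^0.633 ≈ 16.522.
V ≈ 6.61 × 16.522 ≈ 109.2 kt.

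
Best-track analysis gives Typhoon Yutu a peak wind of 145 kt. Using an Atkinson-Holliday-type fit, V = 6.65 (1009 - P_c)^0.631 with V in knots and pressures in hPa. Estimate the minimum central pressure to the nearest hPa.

877 hPa

ΔP = (V / 6.65)^(1/0.631) = (145/6.65)^1.585.
145/6.65 = 21.805; 21.805^1.585 ≈ 132.22 hPa.
P_c = 1009 − 132.22 = 876.78 ≈ 877 hPa.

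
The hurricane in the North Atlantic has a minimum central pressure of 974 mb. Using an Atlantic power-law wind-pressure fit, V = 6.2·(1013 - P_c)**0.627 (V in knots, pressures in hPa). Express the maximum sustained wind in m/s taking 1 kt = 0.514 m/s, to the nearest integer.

32 m/s

ΔP = 1013 − 974 = 39 mb.
V ≈ 6.2 × 39^0.627 = 6.2 × 9.945 ≈ 61.658 kt.
61.658 × 0.514 ≈ 31.69 m/s → 32 m/s.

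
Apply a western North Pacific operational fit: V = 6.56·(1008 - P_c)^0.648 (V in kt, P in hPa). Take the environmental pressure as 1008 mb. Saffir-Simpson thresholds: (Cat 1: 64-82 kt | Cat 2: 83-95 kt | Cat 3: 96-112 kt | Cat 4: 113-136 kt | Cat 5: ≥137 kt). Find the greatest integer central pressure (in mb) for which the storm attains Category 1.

974 mb

Category 1 begins at V = 64 kt.
Required ΔP = (64/6.56)^(1/0.648) = 9.756^1.543 ≈ 33.62 mb.
P_c ≤ 1008 − 33.62 = 974.38, so the highest integer P_c is 974 mb.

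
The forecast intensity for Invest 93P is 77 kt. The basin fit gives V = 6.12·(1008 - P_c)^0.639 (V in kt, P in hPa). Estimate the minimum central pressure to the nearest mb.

955 mb

ΔP = (V / 6.12)^(1/0.639) = (77/6.12)^1.565.
77/6.12 = 12.582; 12.582^1.565 ≈ 52.61 mb.
P_c = 1008 − 52.61 = 955.39 ≈ 955 mb.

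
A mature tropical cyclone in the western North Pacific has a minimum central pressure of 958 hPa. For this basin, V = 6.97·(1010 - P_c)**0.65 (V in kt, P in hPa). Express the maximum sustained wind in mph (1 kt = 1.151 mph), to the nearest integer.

105 mph

ΔP = 1010 − 958 = 52 hPa.
V ≈ 6.97 × 52^0.65 = 6.97 × 13.044 ≈ 90.915 kt.
90.915 × 1.151 ≈ 104.64 mph → 105 mph.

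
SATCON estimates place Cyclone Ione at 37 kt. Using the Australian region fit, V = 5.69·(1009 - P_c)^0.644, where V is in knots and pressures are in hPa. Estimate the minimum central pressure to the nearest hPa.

ΔP = (V / 5.69)^(1/0.644) = (37/5.69)^1.553.
37/5.69 = 6.503; 6.503^1.553 ≈ 18.30 hPa.
P_c = 1009 − 18.30 = 990.70 ≈ 991 hPa.

991 hPa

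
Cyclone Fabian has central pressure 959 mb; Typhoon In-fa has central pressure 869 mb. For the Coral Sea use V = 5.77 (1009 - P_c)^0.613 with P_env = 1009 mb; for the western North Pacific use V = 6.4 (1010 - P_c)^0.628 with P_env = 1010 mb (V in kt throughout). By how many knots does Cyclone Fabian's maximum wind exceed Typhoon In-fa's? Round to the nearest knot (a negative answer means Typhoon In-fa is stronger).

-80 kt

Cyclone Fabian: ΔP = 50; V ≈ 5.77 × 50^0.613 ≈ 63.48 kt.
Typhoon In-fa: ΔP = 141; V ≈ 6.4 × 141^0.628 ≈ 143.18 kt.
Difference ≈ 63.48 − 143.18 = -79.70 → -80 kt.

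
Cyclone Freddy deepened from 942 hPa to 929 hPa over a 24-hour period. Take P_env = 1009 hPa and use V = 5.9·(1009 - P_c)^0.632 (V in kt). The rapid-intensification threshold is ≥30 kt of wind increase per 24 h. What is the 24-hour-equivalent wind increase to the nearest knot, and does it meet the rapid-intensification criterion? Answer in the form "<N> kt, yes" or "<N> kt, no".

10 kt, no

V₁: ΔP = 67, V ≈ 5.9 × 67^0.632 ≈ 84.13 kt.
V₂: ΔP = 80, V ≈ 5.9 × 80^0.632 ≈ 94.10 kt.
ΔV over 24 h = 9.97 kt → 24 h equivalent = 9.97 × 24/24 ≈ 9.97 kt.
10 kt < 30 kt ⇒ not rapid intensification.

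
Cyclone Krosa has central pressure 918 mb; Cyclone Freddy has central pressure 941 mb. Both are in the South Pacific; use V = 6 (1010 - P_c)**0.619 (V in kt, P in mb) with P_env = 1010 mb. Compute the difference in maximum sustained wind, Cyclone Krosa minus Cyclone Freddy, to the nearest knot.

Cyclone Krosa: ΔP = 92; V ≈ 6 × 92^0.619 ≈ 98.57 kt.
Cyclone Freddy: ΔP = 69; V ≈ 6 × 69^0.619 ≈ 82.49 kt.
Difference ≈ 98.57 − 82.49 = 16.08 → 16 kt.

16 kt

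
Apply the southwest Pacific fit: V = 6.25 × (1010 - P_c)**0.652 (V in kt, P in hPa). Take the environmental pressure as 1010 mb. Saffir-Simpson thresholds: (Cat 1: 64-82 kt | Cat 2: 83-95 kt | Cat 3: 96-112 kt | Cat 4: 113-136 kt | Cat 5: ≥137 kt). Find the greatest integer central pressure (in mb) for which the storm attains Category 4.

Category 4 begins at V = 113 kt.
Required ΔP = (113/6.25)^(1/0.652) = 18.080^1.534 ≈ 84.77 mb.
P_c ≤ 1010 − 84.77 = 925.23, so the highest integer P_c is 925 mb.

925 mb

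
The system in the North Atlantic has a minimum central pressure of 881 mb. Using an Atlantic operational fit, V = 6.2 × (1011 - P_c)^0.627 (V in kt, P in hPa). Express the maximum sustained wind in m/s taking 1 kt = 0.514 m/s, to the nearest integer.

ΔP = 1011 − 881 = 130 mb.
V ≈ 6.2 × 130^0.627 = 6.2 × 21.156 ≈ 131.170 kt.
131.170 × 0.514 ≈ 67.42 m/s → 67 m/s.

67 m/s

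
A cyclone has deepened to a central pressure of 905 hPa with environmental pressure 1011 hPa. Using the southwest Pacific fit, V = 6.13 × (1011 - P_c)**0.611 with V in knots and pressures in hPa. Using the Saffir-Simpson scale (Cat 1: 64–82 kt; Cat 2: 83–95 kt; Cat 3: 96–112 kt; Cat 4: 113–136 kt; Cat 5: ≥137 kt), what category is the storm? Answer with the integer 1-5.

ΔP = 1011 − 905 = 106 hPa.
V ≈ 6.13 × 106^0.611 = 6.13 × 17.28 ≈ 106 kt.
106 kt falls in the Category 3 band.

3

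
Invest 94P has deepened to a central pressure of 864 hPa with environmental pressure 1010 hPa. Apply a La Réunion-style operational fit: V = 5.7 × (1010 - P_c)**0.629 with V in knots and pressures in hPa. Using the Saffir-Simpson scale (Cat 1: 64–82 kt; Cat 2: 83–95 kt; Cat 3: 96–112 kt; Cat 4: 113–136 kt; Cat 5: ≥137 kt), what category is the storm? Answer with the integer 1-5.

ΔP = 1010 − 864 = 146 hPa.
V ≈ 5.7 × 146^0.629 = 5.7 × 22.98 ≈ 131 kt.
131 kt falls in the Category 4 band.

4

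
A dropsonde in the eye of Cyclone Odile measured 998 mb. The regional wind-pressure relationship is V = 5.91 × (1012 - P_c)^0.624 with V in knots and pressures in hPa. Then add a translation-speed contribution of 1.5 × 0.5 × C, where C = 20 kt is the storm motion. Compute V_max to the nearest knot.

ΔP = 1012 − 998 = 14 mb.
14^0.624 ≈ 5.190.
V ≈ 5.91 × 5.190 ≈ 30.7 kt.
Translation term: 1.5 × 0.5 × 20 = 15 kt.
Corrected V ≈ 45.7 kt → 46 kt.

46 kt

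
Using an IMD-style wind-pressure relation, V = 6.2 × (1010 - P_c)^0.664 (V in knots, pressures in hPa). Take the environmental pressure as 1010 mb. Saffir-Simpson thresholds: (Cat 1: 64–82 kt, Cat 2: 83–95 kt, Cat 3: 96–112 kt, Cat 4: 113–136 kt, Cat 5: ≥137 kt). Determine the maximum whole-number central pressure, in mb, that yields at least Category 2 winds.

Category 2 begins at V = 83 kt.
Required ΔP = (83/6.2)^(1/0.664) = 13.387^1.506 ≈ 49.75 mb.
P_c ≤ 1010 − 49.75 = 960.25, so the highest integer P_c is 960 mb.

960 mb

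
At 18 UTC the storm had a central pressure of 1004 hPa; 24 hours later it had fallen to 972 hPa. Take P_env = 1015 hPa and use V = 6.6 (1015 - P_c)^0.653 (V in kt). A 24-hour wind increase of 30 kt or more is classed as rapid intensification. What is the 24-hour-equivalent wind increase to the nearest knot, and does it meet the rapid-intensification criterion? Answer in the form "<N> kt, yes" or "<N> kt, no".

45 kt, yes

V₁: ΔP = 11, V ≈ 6.6 × 11^0.653 ≈ 31.59 kt.
V₂: ΔP = 43, V ≈ 6.6 × 43^0.653 ≈ 76.95 kt.
ΔV over 24 h = 45.36 kt → 24 h equivalent = 45.36 × 24/24 ≈ 45.36 kt.
45 kt ≥ 30 kt ⇒ rapid intensification.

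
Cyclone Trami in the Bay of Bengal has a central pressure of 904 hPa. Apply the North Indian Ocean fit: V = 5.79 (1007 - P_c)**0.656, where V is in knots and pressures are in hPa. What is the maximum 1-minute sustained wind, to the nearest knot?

121 kt

ΔP = 1007 − 904 = 103 hPa.
103^0.656 ≈ 20.913.
V ≈ 5.79 × 20.913 ≈ 121.1 kt.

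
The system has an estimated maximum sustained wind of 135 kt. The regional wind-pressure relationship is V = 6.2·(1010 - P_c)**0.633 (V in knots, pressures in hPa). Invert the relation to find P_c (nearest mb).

880 mb

ΔP = (V / 6.2)^(1/0.633) = (135/6.2)^1.580.
135/6.2 = 21.774; 21.774^1.580 ≈ 129.91 mb.
P_c = 1010 − 129.91 = 880.09 ≈ 880 mb.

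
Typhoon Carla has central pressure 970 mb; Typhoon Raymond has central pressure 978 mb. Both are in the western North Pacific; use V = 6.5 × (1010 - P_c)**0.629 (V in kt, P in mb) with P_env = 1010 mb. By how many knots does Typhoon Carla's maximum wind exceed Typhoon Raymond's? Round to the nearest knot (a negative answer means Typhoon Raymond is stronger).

9 kt

Typhoon Carla: ΔP = 40; V ≈ 6.5 × 40^0.629 ≈ 66.16 kt.
Typhoon Raymond: ΔP = 32; V ≈ 6.5 × 32^0.629 ≈ 57.50 kt.
Difference ≈ 66.16 − 57.50 = 8.66 → 9 kt.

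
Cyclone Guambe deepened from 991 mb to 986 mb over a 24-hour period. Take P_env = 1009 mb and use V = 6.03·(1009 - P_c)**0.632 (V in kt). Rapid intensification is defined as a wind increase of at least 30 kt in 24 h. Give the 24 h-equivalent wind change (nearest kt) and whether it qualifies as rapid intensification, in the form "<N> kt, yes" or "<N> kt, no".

6 kt, no

V₁: ΔP = 18, V ≈ 6.03 × 18^0.632 ≈ 37.47 kt.
V₂: ΔP = 23, V ≈ 6.03 × 23^0.632 ≈ 43.75 kt.
ΔV over 24 h = 6.28 kt → 24 h equivalent = 6.28 × 24/24 ≈ 6.28 kt.
6 kt < 30 kt ⇒ not rapid intensification.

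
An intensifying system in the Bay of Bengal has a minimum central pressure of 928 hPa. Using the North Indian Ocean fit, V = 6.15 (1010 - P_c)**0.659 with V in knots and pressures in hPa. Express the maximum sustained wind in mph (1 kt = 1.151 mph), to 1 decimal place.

ΔP = 1010 − 928 = 82 hPa.
V ≈ 6.15 × 82^0.659 = 6.15 × 18.247 ≈ 112.222 kt.
112.222 × 1.151 ≈ 129.17 mph → 129.2 mph.

129.2 mph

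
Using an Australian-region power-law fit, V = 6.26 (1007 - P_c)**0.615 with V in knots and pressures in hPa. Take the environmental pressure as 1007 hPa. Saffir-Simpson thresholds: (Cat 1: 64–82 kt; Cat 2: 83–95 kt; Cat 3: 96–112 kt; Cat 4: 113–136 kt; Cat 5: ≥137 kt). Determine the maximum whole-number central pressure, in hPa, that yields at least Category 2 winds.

940 hPa

Category 2 begins at V = 83 kt.
Required ΔP = (83/6.26)^(1/0.615) = 13.259^1.626 ≈ 66.87 hPa.
P_c ≤ 1007 − 66.87 = 940.13, so the highest integer P_c is 940 hPa.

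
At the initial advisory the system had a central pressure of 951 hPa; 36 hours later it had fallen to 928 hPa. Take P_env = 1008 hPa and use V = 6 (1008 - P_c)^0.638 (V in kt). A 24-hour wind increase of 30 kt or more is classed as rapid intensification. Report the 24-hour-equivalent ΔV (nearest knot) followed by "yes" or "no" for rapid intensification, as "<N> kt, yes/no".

V₁: ΔP = 57, V ≈ 6 × 57^0.638 ≈ 79.14 kt.
V₂: ΔP = 80, V ≈ 6 × 80^0.638 ≈ 98.25 kt.
ΔV over 36 h = 19.11 kt → 24 h equivalent = 19.11 × 24/36 ≈ 12.74 kt.
13 kt < 30 kt ⇒ not rapid intensification.

13 kt, no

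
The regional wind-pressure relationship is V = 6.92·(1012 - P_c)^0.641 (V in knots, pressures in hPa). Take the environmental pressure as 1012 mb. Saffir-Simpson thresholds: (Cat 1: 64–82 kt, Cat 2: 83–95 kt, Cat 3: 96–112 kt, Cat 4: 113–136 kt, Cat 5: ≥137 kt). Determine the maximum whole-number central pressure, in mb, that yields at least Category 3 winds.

Category 3 begins at V = 96 kt.
Required ΔP = (96/6.92)^(1/0.641) = 13.873^1.560 ≈ 60.51 mb.
P_c ≤ 1012 − 60.51 = 951.49, so the highest integer P_c is 951 mb.

951 mb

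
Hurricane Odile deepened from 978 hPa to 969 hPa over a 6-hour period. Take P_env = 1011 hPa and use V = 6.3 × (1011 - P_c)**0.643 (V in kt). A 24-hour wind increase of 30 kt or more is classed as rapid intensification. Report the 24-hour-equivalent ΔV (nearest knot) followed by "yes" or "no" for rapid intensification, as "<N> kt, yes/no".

V₁: ΔP = 33, V ≈ 6.3 × 33^0.643 ≈ 59.67 kt.
V₂: ΔP = 42, V ≈ 6.3 × 42^0.643 ≈ 69.68 kt.
ΔV over 6 h = 10.01 kt → 24 h equivalent = 10.01 × 24/6 ≈ 40.04 kt.
40 kt ≥ 30 kt ⇒ rapid intensification.

40 kt, yes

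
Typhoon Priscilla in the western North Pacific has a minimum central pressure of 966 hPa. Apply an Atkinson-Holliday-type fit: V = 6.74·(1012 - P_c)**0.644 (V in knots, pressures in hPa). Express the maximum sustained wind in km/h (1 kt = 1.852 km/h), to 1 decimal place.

ΔP = 1012 − 966 = 46 hPa.
V ≈ 6.74 × 46^0.644 = 6.74 × 11.771 ≈ 79.337 kt.
79.337 × 1.852 ≈ 146.93 km/h → 146.9 km/h.

146.9 km/h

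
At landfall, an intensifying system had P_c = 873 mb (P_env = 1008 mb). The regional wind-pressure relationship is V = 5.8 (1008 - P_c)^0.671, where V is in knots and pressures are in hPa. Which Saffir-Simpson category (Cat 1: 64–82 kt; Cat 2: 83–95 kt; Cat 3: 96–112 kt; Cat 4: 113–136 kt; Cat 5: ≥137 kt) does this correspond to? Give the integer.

5

ΔP = 1008 − 873 = 135 mb.
V ≈ 5.8 × 135^0.671 = 5.8 × 26.88 ≈ 156 kt.
156 kt falls in the Category 5 band.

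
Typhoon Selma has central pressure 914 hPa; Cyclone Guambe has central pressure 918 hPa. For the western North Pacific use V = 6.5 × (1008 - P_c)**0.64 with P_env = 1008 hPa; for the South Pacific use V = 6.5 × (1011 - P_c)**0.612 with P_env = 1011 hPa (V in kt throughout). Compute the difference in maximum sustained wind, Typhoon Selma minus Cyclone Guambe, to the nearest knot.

15 kt

Typhoon Selma: ΔP = 94; V ≈ 6.5 × 94^0.64 ≈ 119.05 kt.
Cyclone Guambe: ΔP = 93; V ≈ 6.5 × 93^0.612 ≈ 104.14 kt.
Difference ≈ 119.05 − 104.14 = 14.91 → 15 kt.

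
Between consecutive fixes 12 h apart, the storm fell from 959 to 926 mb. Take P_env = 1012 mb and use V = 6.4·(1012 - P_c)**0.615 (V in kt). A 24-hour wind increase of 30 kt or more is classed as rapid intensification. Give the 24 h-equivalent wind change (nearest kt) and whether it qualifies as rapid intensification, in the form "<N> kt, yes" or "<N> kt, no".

51 kt, yes

V₁: ΔP = 53, V ≈ 6.4 × 53^0.615 ≈ 73.55 kt.
V₂: ΔP = 86, V ≈ 6.4 × 86^0.615 ≈ 99.06 kt.
ΔV over 12 h = 25.51 kt → 24 h equivalent = 25.51 × 24/12 ≈ 51.02 kt.
51 kt ≥ 30 kt ⇒ rapid intensification.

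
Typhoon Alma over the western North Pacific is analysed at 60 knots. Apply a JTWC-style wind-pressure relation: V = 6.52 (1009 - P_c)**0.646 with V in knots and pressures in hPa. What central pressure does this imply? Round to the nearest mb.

ΔP = (V / 6.52)^(1/0.646) = (60/6.52)^1.548.
60/6.52 = 9.202; 9.202^1.548 ≈ 31.05 mb.
P_c = 1009 − 31.05 = 977.95 ≈ 978 mb.

978 mb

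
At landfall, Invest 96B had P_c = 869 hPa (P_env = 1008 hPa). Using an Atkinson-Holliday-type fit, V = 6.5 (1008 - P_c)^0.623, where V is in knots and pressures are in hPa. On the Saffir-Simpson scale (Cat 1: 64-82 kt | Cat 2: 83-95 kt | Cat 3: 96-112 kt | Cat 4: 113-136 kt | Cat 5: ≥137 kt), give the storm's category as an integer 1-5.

5

ΔP = 1008 − 869 = 139 hPa.
V ≈ 6.5 × 139^0.623 = 6.5 × 21.63 ≈ 141 kt.
141 kt falls in the Category 5 band.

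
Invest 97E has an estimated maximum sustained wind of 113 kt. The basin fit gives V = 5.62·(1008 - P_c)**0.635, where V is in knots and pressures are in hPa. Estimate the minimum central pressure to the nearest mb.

ΔP = (V / 5.62)^(1/0.635) = (113/5.62)^1.575.
113/5.62 = 20.107; 20.107^1.575 ≈ 112.85 mb.
P_c = 1008 − 112.85 = 895.15 ≈ 895 mb.

895 mb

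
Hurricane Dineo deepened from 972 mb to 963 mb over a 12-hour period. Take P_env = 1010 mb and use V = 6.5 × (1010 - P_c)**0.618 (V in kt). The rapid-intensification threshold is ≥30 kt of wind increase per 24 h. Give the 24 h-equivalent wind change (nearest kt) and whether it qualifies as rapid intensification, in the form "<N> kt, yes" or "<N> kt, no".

17 kt, no

V₁: ΔP = 38, V ≈ 6.5 × 38^0.618 ≈ 61.55 kt.
V₂: ΔP = 47, V ≈ 6.5 × 47^0.618 ≈ 70.19 kt.
ΔV over 12 h = 8.64 kt → 24 h equivalent = 8.64 × 24/12 ≈ 17.28 kt.
17 kt < 30 kt ⇒ not rapid intensification.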